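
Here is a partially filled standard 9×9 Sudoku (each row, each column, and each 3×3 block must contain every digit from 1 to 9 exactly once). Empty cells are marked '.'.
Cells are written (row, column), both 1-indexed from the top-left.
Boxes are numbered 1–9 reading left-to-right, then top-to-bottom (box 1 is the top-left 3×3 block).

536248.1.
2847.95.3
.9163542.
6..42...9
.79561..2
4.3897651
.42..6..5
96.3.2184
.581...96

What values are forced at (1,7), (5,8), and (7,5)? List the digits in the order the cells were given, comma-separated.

For (1,7):
  Consider where 9 can go in box 3.
  (1,9) is out (column 9 already has a 9).
  (2,8) is out (row 2 already has a 9).
  (3,9) is out (row 3 already has a 9).
  So the only cell in box 3 that can hold 9 is (1,7).
  So (1,7) = 9.
For (5,8):
  Consider where 4 can go in column 8.
  (2,8) is out (row 2 already has a 4).
  (4,8) is out (row 4 already has a 4).
  (7,8) is out (row 7 already has a 4).
  So the only cell in column 8 that can hold 4 is (5,8).
  So (5,8) = 4.
For (7,5):
  Consider where 8 can go in column 5.
  (2,5) is out (row 2 already has a 8).
  (8,5) is out (row 8 already has a 8).
  (9,5) is out (row 9 already has a 8).
  So the only cell in column 5 that can hold 8 is (7,5).
  So (7,5) = 8.

9,4,8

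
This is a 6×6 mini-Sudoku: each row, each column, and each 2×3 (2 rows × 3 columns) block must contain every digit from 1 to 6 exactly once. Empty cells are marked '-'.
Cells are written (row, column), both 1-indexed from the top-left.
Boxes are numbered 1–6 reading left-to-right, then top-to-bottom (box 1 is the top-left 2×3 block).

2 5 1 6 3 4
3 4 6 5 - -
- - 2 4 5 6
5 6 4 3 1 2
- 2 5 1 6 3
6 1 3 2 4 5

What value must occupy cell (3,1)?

1

Row 3 already contains {2, 4, 5, 6}.
Column 1 already contains {2, 3, 5, 6}.
Its 2×3 block (box 3) already contains {2, 4, 5, 6}.
The only value from 1–6 not eliminated is 1, so (3,1) = 1.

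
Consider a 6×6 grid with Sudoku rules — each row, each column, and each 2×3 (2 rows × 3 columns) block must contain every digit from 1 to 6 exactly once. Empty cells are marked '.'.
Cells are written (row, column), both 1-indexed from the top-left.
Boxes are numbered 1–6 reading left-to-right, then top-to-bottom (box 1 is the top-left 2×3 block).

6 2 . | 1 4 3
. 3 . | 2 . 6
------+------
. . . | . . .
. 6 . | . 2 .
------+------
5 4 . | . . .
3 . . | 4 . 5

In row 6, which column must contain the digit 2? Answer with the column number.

3

Consider where 2 can go in row 6.
(6,2) is out (column 2 already has a 2).
(6,5) is out (column 5 already has a 2).
So the only cell in row 6 that can hold 2 is (6,3).
That is column 3.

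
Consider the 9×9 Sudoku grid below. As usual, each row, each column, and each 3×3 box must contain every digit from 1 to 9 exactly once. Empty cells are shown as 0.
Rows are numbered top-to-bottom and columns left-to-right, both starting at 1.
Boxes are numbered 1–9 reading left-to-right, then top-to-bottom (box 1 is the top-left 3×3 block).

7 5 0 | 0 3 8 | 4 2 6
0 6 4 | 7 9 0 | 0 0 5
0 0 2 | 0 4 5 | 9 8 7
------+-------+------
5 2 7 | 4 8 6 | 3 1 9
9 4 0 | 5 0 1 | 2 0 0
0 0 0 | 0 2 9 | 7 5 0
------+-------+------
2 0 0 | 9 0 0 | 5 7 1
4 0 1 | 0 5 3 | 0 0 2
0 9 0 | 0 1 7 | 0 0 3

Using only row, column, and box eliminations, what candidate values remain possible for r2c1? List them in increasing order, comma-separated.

1,3,8

Row 2 already contains {4, 5, 6, 7, 9}.
Column 1 already contains {2, 4, 5, 7, 9}.
Its 3×3 block (box 1) already contains {2, 4, 5, 6, 7}.
Removing those from 1–9 leaves {1, 3, 8} as the candidates for r2c1.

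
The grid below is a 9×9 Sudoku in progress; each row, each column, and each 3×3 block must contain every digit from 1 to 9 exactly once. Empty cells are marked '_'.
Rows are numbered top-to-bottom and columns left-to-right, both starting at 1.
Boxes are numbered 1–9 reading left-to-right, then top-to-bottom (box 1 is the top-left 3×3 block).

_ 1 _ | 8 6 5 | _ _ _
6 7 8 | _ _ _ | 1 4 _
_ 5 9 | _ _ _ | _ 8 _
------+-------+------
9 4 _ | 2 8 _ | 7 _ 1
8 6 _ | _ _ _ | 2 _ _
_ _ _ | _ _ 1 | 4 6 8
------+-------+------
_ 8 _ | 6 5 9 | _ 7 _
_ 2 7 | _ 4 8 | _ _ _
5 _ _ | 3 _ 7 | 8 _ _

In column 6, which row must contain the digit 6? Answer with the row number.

4

Consider where 6 can go in column 6.
R2C6 is out (row 2 already has a 6).
R3C6 is out (box 2 already has a 6).
R5C6 is out (row 5 already has a 6).
So the only cell in column 6 that can hold 6 is R4C6.
That is row 4.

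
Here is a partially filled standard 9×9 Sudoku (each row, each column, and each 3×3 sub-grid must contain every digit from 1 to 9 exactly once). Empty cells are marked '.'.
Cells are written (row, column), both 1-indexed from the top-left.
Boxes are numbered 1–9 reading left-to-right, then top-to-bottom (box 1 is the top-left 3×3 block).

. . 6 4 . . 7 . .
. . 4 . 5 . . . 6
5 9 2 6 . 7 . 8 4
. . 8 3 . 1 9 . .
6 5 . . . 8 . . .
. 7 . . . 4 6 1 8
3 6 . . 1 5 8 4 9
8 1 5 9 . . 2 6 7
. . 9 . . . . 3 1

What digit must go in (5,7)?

4

Cell (5,7) itself could take any of {3, 4} by direct elimination.
Consider where 4 can go in row 5.
(5,3) is out (column 3 already has a 4).
(5,4) is out (column 4 already has a 4).
(5,5) is out (box 5 already has a 4).
(5,8) is out (column 8 already has a 4).
(5,9) is out (column 9 already has a 4).
So the only cell in row 5 that can hold 4 is (5,7).
Therefore (5,7) = 4.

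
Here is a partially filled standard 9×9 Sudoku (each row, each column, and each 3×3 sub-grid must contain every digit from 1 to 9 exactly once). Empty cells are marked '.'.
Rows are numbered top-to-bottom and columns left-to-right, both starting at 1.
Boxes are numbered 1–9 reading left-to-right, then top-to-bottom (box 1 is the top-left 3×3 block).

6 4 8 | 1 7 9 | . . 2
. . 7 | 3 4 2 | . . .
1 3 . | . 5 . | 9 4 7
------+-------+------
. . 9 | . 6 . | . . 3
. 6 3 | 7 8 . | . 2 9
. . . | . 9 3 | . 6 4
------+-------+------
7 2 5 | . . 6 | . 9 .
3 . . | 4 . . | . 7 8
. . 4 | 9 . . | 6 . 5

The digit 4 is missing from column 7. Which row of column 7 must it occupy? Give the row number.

7

Consider where 4 can go in column 7.
R1C7 is out (row 1 already has a 4). R2C7 is out (row 2 already has a 4). R4C7 is out (box 6 already has a 4). R5C7 is out (box 6 already has a 4). The remaining empty cells in column 7 are similarly blocked.
So the only cell in column 7 that can hold 4 is R7C7.
That is row 7.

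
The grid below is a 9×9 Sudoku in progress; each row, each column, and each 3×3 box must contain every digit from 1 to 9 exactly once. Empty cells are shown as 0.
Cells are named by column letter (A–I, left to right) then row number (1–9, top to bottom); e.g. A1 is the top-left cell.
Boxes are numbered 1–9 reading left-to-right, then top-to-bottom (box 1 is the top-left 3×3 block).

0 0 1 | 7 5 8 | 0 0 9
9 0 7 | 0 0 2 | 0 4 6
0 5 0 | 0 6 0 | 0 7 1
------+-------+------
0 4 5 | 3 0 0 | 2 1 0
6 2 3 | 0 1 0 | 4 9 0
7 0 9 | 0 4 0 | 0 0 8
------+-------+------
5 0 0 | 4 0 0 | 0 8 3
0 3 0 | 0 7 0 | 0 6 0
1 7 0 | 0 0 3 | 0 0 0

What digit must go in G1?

3

Row 1 already contains {1, 5, 7, 8, 9}.
Column G already contains {2, 4}.
Its 3×3 block (box 3) already contains {1, 4, 6, 7, 9}.
The only value from 1–9 not eliminated is 3, so G1 = 3.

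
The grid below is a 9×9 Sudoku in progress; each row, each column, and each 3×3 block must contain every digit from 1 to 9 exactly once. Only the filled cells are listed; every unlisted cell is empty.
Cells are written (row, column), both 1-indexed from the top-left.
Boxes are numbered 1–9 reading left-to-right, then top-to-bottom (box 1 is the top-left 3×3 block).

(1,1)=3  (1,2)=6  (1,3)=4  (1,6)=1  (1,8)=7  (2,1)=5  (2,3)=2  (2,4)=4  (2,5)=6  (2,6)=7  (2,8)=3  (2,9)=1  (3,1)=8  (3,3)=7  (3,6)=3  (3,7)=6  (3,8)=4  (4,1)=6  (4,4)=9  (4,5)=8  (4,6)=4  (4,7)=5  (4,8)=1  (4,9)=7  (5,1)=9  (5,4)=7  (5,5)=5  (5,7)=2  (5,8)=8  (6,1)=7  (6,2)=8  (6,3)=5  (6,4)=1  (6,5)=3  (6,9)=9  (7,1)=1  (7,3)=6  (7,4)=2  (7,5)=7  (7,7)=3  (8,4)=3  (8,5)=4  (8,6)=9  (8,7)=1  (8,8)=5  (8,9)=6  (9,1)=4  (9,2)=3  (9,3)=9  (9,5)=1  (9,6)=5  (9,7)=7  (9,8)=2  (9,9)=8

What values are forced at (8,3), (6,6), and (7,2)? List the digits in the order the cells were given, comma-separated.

For (8,3):
  Row 8 already contains {1, 3, 4, 5, 6, 9}.
  Column 3 already contains {2, 4, 5, 6, 7, 9}.
  Its 3×3 block (box 7) already contains {1, 3, 4, 6, 9}.
  The only value from 1–9 not eliminated is 8, so (8,3) = 8.
For (6,6):
  Consider where 2 can go in box 5.
  (5,6) is out (row 5 already has a 2).
  So the only cell in box 5 that can hold 2 is (6,6).
  So (6,6) = 2.
For (7,2):
  Row 7 already contains {1, 2, 3, 6, 7}.
  Column 2 already contains {3, 6, 8}.
  Its 3×3 block (box 7) already contains {1, 3, 4, 6, 9}.
  The only value from 1–9 not eliminated is 5, so (7,2) = 5.

8,2,5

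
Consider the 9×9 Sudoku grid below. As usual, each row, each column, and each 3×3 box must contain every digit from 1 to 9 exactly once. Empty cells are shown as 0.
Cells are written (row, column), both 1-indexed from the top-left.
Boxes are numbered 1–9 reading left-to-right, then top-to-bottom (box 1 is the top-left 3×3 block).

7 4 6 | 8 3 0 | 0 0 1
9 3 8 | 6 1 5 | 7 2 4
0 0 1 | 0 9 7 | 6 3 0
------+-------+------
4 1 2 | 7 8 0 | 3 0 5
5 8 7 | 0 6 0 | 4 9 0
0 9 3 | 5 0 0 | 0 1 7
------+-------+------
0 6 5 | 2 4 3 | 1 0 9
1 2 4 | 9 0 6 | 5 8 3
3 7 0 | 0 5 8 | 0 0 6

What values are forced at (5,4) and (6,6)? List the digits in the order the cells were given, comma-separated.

For (5,4):
  Consider where 3 can go in box 5.
  (4,6) is out (row 4 already has a 3).
  (5,6) is out (column 6 already has a 3).
  (6,5) is out (row 6 already has a 3).
  (6,6) is out (row 6 already has a 3).
  So the only cell in box 5 that can hold 3 is (5,4).
  So (5,4) = 3.
For (6,6):
  Consider where 4 can go in row 6.
  (6,1) is out (column 1 already has a 4).
  (6,5) is out (column 5 already has a 4).
  (6,7) is out (column 7 already has a 4).
  So the only cell in row 6 that can hold 4 is (6,6).
  So (6,6) = 4.

3,4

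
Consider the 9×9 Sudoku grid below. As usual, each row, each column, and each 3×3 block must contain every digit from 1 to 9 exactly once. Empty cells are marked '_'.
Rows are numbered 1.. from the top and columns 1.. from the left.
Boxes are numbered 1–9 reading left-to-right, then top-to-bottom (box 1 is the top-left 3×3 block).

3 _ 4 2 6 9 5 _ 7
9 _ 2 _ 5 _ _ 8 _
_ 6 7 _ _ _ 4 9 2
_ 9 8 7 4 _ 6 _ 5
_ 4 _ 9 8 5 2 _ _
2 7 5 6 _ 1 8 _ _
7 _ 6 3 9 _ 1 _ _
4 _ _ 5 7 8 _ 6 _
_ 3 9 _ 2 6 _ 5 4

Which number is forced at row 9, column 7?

7

Row 9 already contains {2, 3, 4, 5, 6, 9}.
Column 7 already contains {1, 2, 4, 5, 6, 8}.
Its 3×3 block (box 9) already contains {1, 4, 5, 6}.
The only value from 1–9 not eliminated is 7, so row 9, column 7 = 7.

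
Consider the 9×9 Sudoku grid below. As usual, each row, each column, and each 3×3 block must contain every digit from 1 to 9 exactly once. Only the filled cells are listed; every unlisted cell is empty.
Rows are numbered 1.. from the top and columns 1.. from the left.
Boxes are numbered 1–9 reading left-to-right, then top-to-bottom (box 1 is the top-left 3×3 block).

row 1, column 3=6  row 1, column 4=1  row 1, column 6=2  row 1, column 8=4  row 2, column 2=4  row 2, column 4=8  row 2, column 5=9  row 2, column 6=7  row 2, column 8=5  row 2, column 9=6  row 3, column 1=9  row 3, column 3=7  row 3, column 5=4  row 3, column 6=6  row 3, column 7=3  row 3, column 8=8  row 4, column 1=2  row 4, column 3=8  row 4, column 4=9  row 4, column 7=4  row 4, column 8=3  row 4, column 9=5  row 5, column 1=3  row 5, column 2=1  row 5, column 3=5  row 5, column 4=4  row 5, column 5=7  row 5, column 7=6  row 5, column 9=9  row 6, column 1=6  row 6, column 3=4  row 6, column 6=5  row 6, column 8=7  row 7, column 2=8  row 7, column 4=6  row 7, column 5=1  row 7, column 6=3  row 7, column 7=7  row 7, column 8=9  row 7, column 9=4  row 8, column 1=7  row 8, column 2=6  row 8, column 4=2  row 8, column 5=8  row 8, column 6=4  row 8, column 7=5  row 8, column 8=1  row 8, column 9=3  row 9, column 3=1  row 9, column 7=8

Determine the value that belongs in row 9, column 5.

Row 9 already contains {1, 8}.
Column 5 already contains {1, 4, 7, 8, 9}.
Its 3×3 block (box 8) already contains {1, 2, 3, 4, 6, 8}.
The only value from 1–9 not eliminated is 5, so row 9, column 5 = 5.

5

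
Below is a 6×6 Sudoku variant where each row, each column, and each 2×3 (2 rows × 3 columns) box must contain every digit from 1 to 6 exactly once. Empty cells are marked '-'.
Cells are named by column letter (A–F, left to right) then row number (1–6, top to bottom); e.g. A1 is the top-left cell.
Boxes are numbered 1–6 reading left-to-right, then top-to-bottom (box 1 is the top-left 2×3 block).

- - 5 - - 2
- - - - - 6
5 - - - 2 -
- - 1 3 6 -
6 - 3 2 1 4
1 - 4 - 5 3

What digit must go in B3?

3

Cell B3 itself could take any of {3, 4, 6} by direct elimination.
Consider where 3 can go in row 3.
C3 is out (column C already has a 3).
D3 is out (column D already has a 3).
F3 is out (column F already has a 3).
So the only cell in row 3 that can hold 3 is B3.
Therefore B3 = 3.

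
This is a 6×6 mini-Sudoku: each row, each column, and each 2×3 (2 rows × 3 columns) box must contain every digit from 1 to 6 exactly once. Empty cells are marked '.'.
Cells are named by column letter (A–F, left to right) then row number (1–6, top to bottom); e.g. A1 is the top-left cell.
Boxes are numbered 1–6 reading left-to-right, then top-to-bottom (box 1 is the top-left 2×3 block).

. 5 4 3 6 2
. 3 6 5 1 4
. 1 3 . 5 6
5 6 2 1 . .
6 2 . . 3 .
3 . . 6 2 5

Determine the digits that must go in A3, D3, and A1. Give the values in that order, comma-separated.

For A3:
  Row 3 already contains {1, 3, 5, 6}.
  Column A already contains {3, 5, 6}.
  Its 2×3 block (box 3) already contains {1, 2, 3, 5, 6}.
  The only value from 1–6 not eliminated is 4, so A3 = 4.
For D3:
  Consider where 2 can go in row 3.
  A3 is out (box 3 already has a 2).
  So the only cell in row 3 that can hold 2 is D3.
  So D3 = 2.
For A1:
  Row 1 already contains {2, 3, 4, 5, 6}.
  Column A already contains {3, 5, 6}.
  Its 2×3 block (box 1) already contains {3, 4, 5, 6}.
  The only value from 1–6 not eliminated is 1, so A1 = 1.

4,2,1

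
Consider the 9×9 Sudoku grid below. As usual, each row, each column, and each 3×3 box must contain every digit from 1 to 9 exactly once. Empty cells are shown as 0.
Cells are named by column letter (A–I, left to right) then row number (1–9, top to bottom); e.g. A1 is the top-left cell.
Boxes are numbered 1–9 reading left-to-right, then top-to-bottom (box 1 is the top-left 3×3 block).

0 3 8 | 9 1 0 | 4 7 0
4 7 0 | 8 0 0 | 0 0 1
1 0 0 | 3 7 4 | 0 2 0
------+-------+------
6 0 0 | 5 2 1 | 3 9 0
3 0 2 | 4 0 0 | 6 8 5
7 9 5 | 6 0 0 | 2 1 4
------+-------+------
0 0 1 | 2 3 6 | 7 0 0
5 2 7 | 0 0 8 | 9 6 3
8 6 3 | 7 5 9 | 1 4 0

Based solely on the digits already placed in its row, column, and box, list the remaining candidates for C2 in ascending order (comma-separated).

Row 2 already contains {1, 4, 7, 8}.
Column C already contains {1, 2, 3, 5, 7, 8}.
Its 3×3 block (box 1) already contains {1, 3, 4, 7, 8}.
Removing those from 1–9 leaves {6, 9} as the candidates for C2.

6,9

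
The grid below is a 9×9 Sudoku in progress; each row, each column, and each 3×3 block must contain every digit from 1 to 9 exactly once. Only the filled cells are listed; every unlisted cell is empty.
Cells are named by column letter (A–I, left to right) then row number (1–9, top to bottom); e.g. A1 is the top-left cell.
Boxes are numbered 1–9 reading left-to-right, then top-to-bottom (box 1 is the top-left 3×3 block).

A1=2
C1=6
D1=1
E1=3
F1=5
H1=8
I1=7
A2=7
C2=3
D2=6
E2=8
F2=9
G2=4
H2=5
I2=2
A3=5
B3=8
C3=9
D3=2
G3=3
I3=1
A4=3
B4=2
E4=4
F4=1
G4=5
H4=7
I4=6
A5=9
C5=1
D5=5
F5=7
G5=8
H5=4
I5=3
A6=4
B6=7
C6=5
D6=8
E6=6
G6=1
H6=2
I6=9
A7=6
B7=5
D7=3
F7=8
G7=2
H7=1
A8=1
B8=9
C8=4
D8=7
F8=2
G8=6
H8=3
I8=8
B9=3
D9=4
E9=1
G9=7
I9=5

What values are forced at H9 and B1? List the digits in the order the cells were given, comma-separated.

9,4

For H9:
  Row 9 already contains {1, 3, 4, 5, 7}.
  Column H already contains {1, 2, 3, 4, 5, 7, 8}.
  Its 3×3 block (box 9) already contains {1, 2, 3, 5, 6, 7, 8}.
  The only value from 1–9 not eliminated is 9, so H9 = 9.
For B1:
  Row 1 already contains {1, 2, 3, 5, 6, 7, 8}.
  Column B already contains {2, 3, 5, 7, 8, 9}.
  Its 3×3 block (box 1) already contains {2, 3, 5, 6, 7, 8, 9}.
  The only value from 1–9 not eliminated is 4, so B1 = 4.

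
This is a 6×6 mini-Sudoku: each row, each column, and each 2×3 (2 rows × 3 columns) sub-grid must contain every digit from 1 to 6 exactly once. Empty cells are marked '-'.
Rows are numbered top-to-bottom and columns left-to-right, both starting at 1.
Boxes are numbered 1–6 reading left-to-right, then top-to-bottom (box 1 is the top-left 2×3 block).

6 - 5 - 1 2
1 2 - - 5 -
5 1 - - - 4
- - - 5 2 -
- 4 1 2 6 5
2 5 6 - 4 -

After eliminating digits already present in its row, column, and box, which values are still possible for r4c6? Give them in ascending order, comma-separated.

1,3,6

Row 4 already contains {2, 5}.
Column 6 already contains {2, 4, 5}.
Its 2×3 block (box 4) already contains {2, 4, 5}.
Removing those from 1–6 leaves {1, 3, 6} as the candidates for r4c6.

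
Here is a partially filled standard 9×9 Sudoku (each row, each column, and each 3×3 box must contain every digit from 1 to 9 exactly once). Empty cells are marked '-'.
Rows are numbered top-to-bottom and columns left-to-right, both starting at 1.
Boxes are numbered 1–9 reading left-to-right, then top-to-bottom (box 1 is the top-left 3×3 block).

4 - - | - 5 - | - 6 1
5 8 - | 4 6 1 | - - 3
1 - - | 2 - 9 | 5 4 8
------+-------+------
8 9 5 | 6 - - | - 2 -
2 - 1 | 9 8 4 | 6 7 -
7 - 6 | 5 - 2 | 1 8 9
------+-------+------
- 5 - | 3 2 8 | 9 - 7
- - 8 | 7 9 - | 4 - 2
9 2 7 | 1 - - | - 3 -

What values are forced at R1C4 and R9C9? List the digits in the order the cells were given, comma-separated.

8,6

For R1C4:
  Row 1 already contains {1, 4, 5, 6}.
  Column 4 already contains {1, 2, 3, 4, 5, 6, 7, 9}.
  Its 3×3 block (box 2) already contains {1, 2, 4, 5, 6, 9}.
  The only value from 1–9 not eliminated is 8, so R1C4 = 8.
For R9C9:
  Consider where 6 can go in column 9.
  R4C9 is out (row 4 already has a 6).
  R5C9 is out (row 5 already has a 6).
  So the only cell in column 9 that can hold 6 is R9C9.
  So R9C9 = 6.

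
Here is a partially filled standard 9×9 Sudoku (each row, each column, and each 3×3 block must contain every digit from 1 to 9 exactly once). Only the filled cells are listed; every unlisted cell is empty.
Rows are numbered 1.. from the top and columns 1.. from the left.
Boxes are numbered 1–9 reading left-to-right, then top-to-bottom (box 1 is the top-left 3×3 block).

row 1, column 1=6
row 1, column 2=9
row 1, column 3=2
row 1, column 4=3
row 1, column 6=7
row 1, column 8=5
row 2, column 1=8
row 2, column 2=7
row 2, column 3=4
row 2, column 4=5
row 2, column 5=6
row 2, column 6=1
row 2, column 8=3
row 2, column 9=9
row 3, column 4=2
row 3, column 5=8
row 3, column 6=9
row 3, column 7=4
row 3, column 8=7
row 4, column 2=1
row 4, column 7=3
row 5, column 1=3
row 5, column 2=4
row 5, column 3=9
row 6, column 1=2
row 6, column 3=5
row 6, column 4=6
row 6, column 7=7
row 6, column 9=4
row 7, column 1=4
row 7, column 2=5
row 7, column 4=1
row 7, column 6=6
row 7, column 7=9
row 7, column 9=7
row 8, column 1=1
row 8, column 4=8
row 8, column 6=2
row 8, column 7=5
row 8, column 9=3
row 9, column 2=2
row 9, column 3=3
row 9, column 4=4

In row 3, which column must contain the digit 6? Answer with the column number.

9

Consider where 6 can go in row 3.
row 3, column 1 is out (column 1 already has a 6).
row 3, column 2 is out (box 1 already has a 6).
row 3, column 3 is out (box 1 already has a 6).
So the only cell in row 3 that can hold 6 is row 3, column 9.
That is column 9.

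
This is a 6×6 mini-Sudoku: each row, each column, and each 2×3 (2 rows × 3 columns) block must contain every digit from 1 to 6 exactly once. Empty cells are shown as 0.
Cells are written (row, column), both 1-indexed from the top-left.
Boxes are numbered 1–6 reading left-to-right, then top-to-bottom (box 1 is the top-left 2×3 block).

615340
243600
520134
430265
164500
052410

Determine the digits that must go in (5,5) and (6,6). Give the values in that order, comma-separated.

For (5,5):
  Row 5 already contains {1, 4, 5, 6}.
  Column 5 already contains {1, 3, 4, 6}.
  Its 2×3 block (box 6) already contains {1, 4, 5}.
  The only value from 1–6 not eliminated is 2, so (5,5) = 2.
For (6,6):
  Consider where 6 can go in box 6.
  (5,5) is out (row 5 already has a 6).
  (5,6) is out (row 5 already has a 6).
  So the only cell in box 6 that can hold 6 is (6,6).
  So (6,6) = 6.

2,6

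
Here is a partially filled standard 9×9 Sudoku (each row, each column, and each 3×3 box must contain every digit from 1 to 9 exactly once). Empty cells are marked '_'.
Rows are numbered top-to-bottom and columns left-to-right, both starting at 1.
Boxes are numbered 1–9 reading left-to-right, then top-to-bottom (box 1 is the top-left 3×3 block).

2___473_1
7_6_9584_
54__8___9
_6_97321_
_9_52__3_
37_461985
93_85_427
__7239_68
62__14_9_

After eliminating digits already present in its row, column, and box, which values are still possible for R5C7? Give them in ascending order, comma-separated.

Row 5 already contains {2, 3, 5, 9}.
Column 7 already contains {2, 3, 4, 8, 9}.
Its 3×3 block (box 6) already contains {1, 2, 3, 5, 8, 9}.
Removing those from 1–9 leaves {6, 7} as the candidates for R5C7.

6,7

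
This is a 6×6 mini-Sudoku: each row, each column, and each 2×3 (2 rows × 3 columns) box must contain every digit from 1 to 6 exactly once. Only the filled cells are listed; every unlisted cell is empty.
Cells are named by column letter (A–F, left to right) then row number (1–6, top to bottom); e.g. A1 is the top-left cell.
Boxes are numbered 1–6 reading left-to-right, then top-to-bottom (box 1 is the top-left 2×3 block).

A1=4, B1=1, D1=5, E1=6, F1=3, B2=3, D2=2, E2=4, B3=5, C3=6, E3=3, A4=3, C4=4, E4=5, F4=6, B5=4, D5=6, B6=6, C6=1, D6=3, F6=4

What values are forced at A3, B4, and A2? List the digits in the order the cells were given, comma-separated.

For A3:
  Consider where 1 can go in column A.
  A2 is out (box 1 already has a 1).
  A5 is out (box 5 already has a 1).
  A6 is out (row 6 already has a 1).
  So the only cell in column A that can hold 1 is A3.
  So A3 = 1.
For B4:
  Row 4 already contains {3, 4, 5, 6}.
  Column B already contains {1, 3, 4, 5, 6}.
  Its 2×3 block (box 3) already contains {3, 4, 5, 6}.
  The only value from 1–6 not eliminated is 2, so B4 = 2.
For A2:
  Consider where 6 can go in column A.
  A3 is out (row 3 already has a 6).
  A5 is out (row 5 already has a 6).
  A6 is out (row 6 already has a 6).
  So the only cell in column A that can hold 6 is A2.
  So A2 = 6.

1,2,6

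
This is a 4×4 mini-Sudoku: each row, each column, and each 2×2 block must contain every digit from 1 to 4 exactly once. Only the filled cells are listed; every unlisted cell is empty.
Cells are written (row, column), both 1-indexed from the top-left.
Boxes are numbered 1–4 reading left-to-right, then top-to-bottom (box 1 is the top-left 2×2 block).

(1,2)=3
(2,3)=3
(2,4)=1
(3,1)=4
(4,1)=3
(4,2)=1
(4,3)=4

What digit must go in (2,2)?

Cell (2,2) itself could take any of {2, 4} by direct elimination.
Consider where 4 can go in box 1.
(1,1) is out (column 1 already has a 4).
(2,1) is out (column 1 already has a 4).
So the only cell in box 1 that can hold 4 is (2,2).
Therefore (2,2) = 4.

4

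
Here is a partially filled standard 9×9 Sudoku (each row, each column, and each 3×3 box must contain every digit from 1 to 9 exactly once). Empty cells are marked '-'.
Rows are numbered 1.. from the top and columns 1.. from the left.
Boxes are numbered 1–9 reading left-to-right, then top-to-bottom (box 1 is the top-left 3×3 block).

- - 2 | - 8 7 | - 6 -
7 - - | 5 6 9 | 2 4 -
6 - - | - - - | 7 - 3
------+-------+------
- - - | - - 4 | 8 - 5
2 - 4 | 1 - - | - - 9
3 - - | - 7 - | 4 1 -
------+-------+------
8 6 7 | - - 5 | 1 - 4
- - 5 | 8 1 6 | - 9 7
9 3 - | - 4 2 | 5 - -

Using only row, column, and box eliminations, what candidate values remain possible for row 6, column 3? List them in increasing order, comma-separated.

6,8,9

Row 6 already contains {1, 3, 4, 7}.
Column 3 already contains {2, 4, 5, 7}.
Its 3×3 block (box 4) already contains {2, 3, 4}.
Removing those from 1–9 leaves {6, 8, 9} as the candidates for row 6, column 3.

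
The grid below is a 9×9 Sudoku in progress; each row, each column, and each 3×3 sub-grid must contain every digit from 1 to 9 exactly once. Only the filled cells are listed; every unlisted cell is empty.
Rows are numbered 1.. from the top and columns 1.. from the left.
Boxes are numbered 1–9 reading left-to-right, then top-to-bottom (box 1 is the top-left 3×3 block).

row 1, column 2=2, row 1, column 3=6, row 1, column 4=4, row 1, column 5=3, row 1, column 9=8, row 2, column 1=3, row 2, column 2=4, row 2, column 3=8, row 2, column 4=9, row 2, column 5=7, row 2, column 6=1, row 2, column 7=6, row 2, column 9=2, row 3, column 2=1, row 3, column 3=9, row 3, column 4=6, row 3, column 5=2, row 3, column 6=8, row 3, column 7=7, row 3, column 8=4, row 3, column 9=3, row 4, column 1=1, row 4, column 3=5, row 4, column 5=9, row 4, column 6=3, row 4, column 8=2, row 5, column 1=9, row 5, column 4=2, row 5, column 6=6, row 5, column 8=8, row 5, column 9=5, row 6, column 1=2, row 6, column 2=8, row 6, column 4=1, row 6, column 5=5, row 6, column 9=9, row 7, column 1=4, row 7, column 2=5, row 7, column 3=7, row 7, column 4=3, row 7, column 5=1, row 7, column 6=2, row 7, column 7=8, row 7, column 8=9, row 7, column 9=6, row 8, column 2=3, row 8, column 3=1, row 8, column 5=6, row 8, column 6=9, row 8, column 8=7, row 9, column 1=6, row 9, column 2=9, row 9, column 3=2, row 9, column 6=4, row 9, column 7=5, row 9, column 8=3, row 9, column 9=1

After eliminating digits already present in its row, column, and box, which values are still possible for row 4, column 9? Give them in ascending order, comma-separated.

Row 4 already contains {1, 2, 3, 5, 9}.
Column 9 already contains {1, 2, 3, 5, 6, 8, 9}.
Its 3×3 block (box 6) already contains {2, 5, 8, 9}.
Removing those from 1–9 leaves {4, 7} as the candidates for row 4, column 9.

4,7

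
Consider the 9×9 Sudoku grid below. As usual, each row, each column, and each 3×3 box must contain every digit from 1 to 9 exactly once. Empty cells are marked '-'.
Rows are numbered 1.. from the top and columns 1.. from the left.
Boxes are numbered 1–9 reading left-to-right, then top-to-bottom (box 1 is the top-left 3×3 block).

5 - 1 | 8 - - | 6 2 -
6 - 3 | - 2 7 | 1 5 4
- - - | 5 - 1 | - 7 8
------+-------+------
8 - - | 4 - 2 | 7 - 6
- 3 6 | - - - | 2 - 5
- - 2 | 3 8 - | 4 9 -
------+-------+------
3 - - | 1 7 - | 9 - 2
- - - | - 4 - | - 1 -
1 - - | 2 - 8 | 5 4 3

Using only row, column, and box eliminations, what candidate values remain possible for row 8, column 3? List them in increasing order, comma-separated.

Row 8 already contains {1, 4}.
Column 3 already contains {1, 2, 3, 6}.
Its 3×3 block (box 7) already contains {1, 3}.
Removing those from 1–9 leaves {5, 7, 8, 9} as the candidates for row 8, column 3.

5,7,8,9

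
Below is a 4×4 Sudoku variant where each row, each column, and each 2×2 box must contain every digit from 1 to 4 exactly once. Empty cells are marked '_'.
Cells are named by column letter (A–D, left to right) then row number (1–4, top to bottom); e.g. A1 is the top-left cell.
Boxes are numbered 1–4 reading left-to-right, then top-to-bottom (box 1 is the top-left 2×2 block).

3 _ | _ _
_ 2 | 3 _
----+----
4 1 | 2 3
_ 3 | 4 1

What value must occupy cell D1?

Cell D1 itself could take any of {2, 4} by direct elimination.
Consider where 2 can go in column D.
D2 is out (row 2 already has a 2).
So the only cell in column D that can hold 2 is D1.
Therefore D1 = 2.

2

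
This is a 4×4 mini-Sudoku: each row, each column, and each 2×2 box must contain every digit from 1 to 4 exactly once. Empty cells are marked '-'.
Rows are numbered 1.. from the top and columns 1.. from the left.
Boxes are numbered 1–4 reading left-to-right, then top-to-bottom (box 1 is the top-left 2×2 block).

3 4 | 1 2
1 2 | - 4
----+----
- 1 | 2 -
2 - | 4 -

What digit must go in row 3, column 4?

Row 3 already contains {1, 2}.
Column 4 already contains {2, 4}.
Its 2×2 block (box 4) already contains {2, 4}.
The only value from 1–4 not eliminated is 3, so row 3, column 4 = 3.

3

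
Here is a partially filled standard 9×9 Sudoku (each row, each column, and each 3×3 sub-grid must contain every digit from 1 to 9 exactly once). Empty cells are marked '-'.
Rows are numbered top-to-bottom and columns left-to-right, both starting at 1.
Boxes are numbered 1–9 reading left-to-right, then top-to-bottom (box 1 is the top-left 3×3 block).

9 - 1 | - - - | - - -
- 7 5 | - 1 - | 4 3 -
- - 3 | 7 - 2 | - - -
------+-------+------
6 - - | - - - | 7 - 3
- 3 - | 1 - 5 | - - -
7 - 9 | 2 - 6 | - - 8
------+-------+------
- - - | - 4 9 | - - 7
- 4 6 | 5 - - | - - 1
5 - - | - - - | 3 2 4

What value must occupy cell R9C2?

9

Cell R9C2 itself could take any of {1, 8, 9} by direct elimination.
Consider where 9 can go in row 9.
R9C3 is out (column 3 already has a 9).
R9C4 is out (box 8 already has a 9).
R9C5 is out (box 8 already has a 9).
R9C6 is out (column 6 already has a 9).
So the only cell in row 9 that can hold 9 is R9C2.
Therefore R9C2 = 9.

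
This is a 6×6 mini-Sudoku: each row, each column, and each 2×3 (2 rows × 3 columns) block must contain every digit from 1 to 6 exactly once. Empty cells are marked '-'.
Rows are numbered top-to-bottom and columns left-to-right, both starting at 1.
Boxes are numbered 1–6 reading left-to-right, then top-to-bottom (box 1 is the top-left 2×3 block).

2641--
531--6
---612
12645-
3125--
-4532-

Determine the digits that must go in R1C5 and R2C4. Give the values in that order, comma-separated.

For R1C5:
  Row 1 already contains {1, 2, 4, 6}.
  Column 5 already contains {1, 2, 5}.
  Its 2×3 block (box 2) already contains {1, 6}.
  The only value from 1–6 not eliminated is 3, so R1C5 = 3.
For R2C4:
  Row 2 already contains {1, 3, 5, 6}.
  Column 4 already contains {1, 3, 4, 5, 6}.
  Its 2×3 block (box 2) already contains {1, 6}.
  The only value from 1–6 not eliminated is 2, so R2C4 = 2.

3,2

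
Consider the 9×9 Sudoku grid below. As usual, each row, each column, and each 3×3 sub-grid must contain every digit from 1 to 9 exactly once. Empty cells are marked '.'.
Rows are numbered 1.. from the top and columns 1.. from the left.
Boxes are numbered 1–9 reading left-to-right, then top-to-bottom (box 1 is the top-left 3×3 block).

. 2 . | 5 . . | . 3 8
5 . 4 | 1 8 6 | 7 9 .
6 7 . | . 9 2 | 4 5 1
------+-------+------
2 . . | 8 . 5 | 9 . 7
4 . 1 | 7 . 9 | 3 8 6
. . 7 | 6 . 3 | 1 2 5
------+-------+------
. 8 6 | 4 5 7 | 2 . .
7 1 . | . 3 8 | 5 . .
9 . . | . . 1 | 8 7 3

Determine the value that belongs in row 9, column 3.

Cell row 9, column 3 itself could take any of {2, 5} by direct elimination.
Consider where 5 can go in column 3.
row 1, column 3 is out (row 1 already has a 5).
row 3, column 3 is out (row 3 already has a 5).
row 4, column 3 is out (row 4 already has a 5).
row 8, column 3 is out (row 8 already has a 5).
So the only cell in column 3 that can hold 5 is row 9, column 3.
Therefore row 9, column 3 = 5.

5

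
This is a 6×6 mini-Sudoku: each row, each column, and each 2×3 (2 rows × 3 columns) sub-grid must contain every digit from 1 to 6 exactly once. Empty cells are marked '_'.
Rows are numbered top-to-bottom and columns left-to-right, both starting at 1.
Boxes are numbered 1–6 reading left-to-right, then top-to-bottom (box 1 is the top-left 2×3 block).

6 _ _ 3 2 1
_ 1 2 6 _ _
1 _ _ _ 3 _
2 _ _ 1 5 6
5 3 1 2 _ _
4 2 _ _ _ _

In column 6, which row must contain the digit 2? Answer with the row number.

3

Consider where 2 can go in column 6.
R2C6 is out (row 2 already has a 2).
R5C6 is out (row 5 already has a 2).
R6C6 is out (row 6 already has a 2).
So the only cell in column 6 that can hold 2 is R3C6.
That is row 3.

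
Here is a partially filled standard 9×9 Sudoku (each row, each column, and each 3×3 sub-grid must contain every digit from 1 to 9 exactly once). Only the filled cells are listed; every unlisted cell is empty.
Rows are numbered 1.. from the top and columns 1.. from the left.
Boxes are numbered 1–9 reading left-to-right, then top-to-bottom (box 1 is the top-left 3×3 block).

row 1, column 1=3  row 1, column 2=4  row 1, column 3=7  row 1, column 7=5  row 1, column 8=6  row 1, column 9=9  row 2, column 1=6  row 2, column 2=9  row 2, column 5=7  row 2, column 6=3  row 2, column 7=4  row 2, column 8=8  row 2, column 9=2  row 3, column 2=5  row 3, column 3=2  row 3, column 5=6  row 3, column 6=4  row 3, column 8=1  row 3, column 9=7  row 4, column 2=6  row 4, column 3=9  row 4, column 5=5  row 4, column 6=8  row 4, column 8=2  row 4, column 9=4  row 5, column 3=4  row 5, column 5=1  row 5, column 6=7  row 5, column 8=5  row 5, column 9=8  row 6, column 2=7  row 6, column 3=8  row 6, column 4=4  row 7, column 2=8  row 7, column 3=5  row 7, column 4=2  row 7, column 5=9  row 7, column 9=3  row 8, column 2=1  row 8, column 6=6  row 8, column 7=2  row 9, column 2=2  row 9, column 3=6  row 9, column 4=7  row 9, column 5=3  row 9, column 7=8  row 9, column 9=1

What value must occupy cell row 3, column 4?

Cell row 3, column 4 itself could take any of {8, 9} by direct elimination.
Consider where 9 can go in row 3.
row 3, column 1 is out (box 1 already has a 9).
row 3, column 7 is out (box 3 already has a 9).
So the only cell in row 3 that can hold 9 is row 3, column 4.
Therefore row 3, column 4 = 9.

9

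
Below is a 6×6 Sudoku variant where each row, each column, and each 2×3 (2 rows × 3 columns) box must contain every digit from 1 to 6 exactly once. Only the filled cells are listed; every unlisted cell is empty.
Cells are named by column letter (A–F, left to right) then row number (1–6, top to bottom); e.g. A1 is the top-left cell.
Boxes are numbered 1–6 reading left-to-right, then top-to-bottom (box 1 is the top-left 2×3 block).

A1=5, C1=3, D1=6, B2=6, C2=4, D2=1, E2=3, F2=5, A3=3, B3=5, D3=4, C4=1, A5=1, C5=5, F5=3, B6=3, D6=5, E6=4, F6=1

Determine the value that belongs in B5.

4

Cell B5 itself could take any of {2, 4} by direct elimination.
Consider where 4 can go in box 5.
A6 is out (row 6 already has a 4).
C6 is out (row 6 already has a 4).
So the only cell in box 5 that can hold 4 is B5.
Therefore B5 = 4.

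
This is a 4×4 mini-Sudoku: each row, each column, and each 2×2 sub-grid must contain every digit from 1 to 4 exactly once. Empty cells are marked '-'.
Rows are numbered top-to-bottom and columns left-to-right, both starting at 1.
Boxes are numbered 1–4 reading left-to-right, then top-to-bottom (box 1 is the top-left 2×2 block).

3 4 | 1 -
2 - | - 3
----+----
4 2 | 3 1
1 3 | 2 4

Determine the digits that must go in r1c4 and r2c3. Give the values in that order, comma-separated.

For r1c4:
  Row 1 already contains {1, 3, 4}.
  Column 4 already contains {1, 3, 4}.
  Its 2×2 block (box 2) already contains {1, 3}.
  The only value from 1–4 not eliminated is 2, so r1c4 = 2.
For r2c3:
  Row 2 already contains {2, 3}.
  Column 3 already contains {1, 2, 3}.
  Its 2×2 block (box 2) already contains {1, 3}.
  The only value from 1–4 not eliminated is 4, so r2c3 = 4.

2,4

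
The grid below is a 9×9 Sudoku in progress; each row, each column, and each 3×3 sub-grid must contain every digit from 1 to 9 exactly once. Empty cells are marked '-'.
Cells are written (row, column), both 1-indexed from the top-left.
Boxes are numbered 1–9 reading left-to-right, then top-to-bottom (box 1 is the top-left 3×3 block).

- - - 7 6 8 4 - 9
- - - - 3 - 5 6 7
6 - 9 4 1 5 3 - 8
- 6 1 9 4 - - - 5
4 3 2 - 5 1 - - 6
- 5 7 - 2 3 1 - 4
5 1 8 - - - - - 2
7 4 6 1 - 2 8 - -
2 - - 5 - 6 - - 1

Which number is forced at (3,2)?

7

Cell (3,2) itself could take any of {2, 7} by direct elimination.
Consider where 7 can go in box 1.
(1,1) is out (row 1 already has a 7). (1,2) is out (row 1 already has a 7). (1,3) is out (row 1 already has a 7). (2,1) is out (row 2 already has a 7). The remaining empty cells in box 1 are similarly blocked.
So the only cell in box 1 that can hold 7 is (3,2).
Therefore (3,2) = 7.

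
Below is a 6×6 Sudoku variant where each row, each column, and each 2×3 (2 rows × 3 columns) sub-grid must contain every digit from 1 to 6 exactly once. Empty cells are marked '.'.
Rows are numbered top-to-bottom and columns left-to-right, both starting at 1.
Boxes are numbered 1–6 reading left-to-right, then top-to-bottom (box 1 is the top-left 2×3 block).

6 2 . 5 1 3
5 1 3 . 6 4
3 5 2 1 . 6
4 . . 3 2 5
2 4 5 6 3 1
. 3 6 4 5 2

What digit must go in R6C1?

1

Row 6 already contains {2, 3, 4, 5, 6}.
Column 1 already contains {2, 3, 4, 5, 6}.
Its 2×3 block (box 5) already contains {2, 3, 4, 5, 6}.
The only value from 1–6 not eliminated is 1, so R6C1 = 1.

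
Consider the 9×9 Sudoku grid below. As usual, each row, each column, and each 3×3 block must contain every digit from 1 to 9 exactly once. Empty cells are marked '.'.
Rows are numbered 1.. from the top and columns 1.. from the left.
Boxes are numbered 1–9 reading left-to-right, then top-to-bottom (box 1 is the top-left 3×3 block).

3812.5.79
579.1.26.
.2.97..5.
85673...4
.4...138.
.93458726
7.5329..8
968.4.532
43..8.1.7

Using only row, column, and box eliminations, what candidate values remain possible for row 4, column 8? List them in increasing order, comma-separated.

Row 4 already contains {3, 4, 5, 6, 7, 8}.
Column 8 already contains {2, 3, 5, 6, 7, 8}.
Its 3×3 block (box 6) already contains {2, 3, 4, 6, 7, 8}.
Removing those from 1–9 leaves {1, 9} as the candidates for row 4, column 8.

1,9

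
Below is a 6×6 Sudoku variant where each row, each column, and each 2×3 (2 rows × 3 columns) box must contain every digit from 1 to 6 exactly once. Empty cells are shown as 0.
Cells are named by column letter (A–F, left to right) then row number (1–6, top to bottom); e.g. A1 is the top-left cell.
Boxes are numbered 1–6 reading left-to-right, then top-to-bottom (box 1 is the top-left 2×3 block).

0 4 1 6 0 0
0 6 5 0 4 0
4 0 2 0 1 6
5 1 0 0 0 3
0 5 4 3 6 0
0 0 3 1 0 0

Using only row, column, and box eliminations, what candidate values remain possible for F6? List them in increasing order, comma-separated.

2,4,5

Row 6 already contains {1, 3}.
Column F already contains {3, 6}.
Its 2×3 block (box 6) already contains {1, 3, 6}.
Removing those from 1–6 leaves {2, 4, 5} as the candidates for F6.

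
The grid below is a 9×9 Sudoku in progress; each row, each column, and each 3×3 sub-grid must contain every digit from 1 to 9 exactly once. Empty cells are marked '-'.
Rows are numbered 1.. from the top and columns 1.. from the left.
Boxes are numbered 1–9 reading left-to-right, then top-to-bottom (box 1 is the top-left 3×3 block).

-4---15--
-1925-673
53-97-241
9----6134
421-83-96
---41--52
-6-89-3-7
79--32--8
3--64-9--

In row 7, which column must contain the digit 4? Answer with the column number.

Consider where 4 can go in row 7.
row 7, column 1 is out (column 1 already has a 4).
row 7, column 6 is out (box 8 already has a 4).
row 7, column 8 is out (column 8 already has a 4).
So the only cell in row 7 that can hold 4 is row 7, column 3.
That is column 3.

3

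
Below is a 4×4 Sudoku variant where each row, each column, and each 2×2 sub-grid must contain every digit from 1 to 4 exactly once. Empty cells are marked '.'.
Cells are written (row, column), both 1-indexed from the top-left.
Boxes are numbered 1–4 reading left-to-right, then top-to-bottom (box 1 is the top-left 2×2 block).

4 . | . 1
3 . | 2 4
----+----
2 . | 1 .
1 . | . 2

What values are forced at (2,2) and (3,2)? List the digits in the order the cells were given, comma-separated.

For (2,2):
  Row 2 already contains {2, 3, 4}.
  Column 2 already contains {}.
  Its 2×2 block (box 1) already contains {3, 4}.
  The only value from 1–4 not eliminated is 1, so (2,2) = 1.
For (3,2):
  Consider where 4 can go in row 3.
  (3,4) is out (column 4 already has a 4).
  So the only cell in row 3 that can hold 4 is (3,2).
  So (3,2) = 4.

1,4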